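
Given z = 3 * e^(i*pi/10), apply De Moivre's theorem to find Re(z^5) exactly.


Step 1: By De Moivre's theorem, z^5 = 3^5 * e^(i*5*pi/10) = 243 * (cos(pi/2) + i*sin(pi/2))
Step 2: |z|^5 = 3^5 = 243
Step 3: The angle pi/2 already lies in [0, 2*pi)
Step 4: cos(pi/2) = 0
Step 5: Re(z^5) = 243 * 0 = 0

0


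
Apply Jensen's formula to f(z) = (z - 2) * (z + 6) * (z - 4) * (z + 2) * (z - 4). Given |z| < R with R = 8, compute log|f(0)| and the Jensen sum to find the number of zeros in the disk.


Jensen's formula: (1/2pi)*integral log|f(Re^it)|dt = log|f(0)| + sum_{|a_k|<R} log(R/|a_k|)
Step 1: f(0) = (-2) * 6 * (-4) * 2 * (-4) = -384
Step 2: log|f(0)| = log|2| + log|-6| + log|4| + log|-2| + log|4| = 5.9506
Step 3: Zeros inside |z| < 8: 2, -6, 4, -2, 4
Step 4: Jensen sum = log(8/2) + log(8/6) + log(8/4) + log(8/2) + log(8/4) = 4.4466
Step 5: n(R) = number of terms in the Jensen sum = count of zeros inside |z| < 8 = 5

5


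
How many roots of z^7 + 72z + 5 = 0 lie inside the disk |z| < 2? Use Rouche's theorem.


Step 1: On |z| = 2 the three terms have sizes |z^7| = 2^7 = 128, |72z| = 72*2 = 144, |5| = 5
Step 2: The dominant term is g(z) = 72z; let h(z) = z^7 + 5 so f = g + h
Step 3: On |z| = 2: |g| = 144 and |h| <= 128 + 5 = 133
Step 4: Since 144 > 133, |h| < |g| on |z| = 2, so by Rouche f has the same number of zeros as g inside |z| < 2
Step 5: g(z) = 72z has 1 zero (at the origin, multiplicity 1) inside |z| < 2. Answer = 1

1


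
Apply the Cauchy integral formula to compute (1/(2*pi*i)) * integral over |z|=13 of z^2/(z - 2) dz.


Step 1: f(z) = z^2, a = 2 is inside |z| = 13
Step 2: By Cauchy integral formula: (1/(2pi*i)) * integral = f(a)
Step 3: f(2) = 2^2 = 4

4


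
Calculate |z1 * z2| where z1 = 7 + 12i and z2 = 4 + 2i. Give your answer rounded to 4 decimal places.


Step 1: |z1| = sqrt(7^2 + 12^2) = sqrt(193)
Step 2: |z2| = sqrt(4^2 + 2^2) = sqrt(20)
Step 3: |z1*z2| = |z1|*|z2| = sqrt(193) * sqrt(20) = sqrt(193 * 20) = sqrt(3860)
Step 4: = 62.1289

62.1289


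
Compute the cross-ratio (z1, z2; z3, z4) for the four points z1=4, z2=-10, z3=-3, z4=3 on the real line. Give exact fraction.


Step 1: (z1-z3)(z2-z4) = 7 * (-13) = -91
Step 2: (z1-z4)(z2-z3) = 1 * (-7) = -7
Step 3: Cross-ratio = 91/7 = 13

13


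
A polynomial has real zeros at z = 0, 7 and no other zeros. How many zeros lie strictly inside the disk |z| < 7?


Step 1: Check each root:
  z = 0: |0| = 0 < 7
  z = 7: |7| = 7 >= 7
Step 2: Count = 1

1


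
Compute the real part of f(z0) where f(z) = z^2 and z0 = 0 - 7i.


Step 1: z0 = 0 - 7i
Step 2: z0^2 = 0^2 - (-7)^2 + 0i
Step 3: real part = 0 - 49 = -49

-49


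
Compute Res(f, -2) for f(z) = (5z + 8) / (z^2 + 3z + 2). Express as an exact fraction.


Step 1: Q(z) = z^2 + 3z + 2 = (z + 2)(z + 1)
Step 2: Q'(z) = 2z + 3
Step 3: Q'(-2) = -1, P(-2) = -2
Step 4: Res = P(-2)/Q'(-2) = -2/(-1) = 2

2


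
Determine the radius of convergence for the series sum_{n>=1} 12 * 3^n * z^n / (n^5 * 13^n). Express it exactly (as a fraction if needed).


Step 1: General term a_n = 12 * 3^n / (n^5 * 13^n)
Step 2: By the root test, |a_n|^(1/n) = 12^(1/n) * 3 / (n^(5/n) * 13) -> 3/13 as n -> infinity (since 12^(1/n) -> 1 and n^(5/n) -> 1)
Step 3: R = 1/lim|a_n|^(1/n) = 13/3

13/3


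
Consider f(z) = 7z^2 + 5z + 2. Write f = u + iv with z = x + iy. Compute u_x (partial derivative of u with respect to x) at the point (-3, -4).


Step 1: f(z) = 7(x+iy)^2 + 5(x+iy) + 2
Step 2: u = 7(x^2 - y^2) + 5x + 2
Step 3: u_x = 14x + 5
Step 4: At (-3, -4): u_x = -42 + 5 = -37

-37


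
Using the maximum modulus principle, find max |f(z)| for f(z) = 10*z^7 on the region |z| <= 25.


Step 1: On |z| = 25, |f(z)| = 10 * |z|^7 = 10 * 25^7
Step 2: By maximum modulus principle, maximum is on boundary.
Step 3: Maximum = 10 * 6103515625 = 61035156250

61035156250


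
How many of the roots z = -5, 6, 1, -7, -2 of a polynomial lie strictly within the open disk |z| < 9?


Step 1: Check each root:
  z = -5: |-5| = 5 < 9
  z = 6: |6| = 6 < 9
  z = 1: |1| = 1 < 9
  z = -7: |-7| = 7 < 9
  z = -2: |-2| = 2 < 9
Step 2: Count = 5

5


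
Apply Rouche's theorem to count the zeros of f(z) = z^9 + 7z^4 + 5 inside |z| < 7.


Step 1: On |z| = 7 the three terms have sizes |z^9| = 7^9 = 40353607, |7z^4| = 7*7^4 = 16807, |5| = 5
Step 2: The dominant term is g(z) = z^9; let h(z) = 7z^4 + 5 so f = g + h
Step 3: On |z| = 7: |g| = 40353607 and |h| <= 16807 + 5 = 16812
Step 4: Since 40353607 > 16812, |h| < |g| on |z| = 7, so by Rouche f has the same number of zeros as g inside |z| < 7
Step 5: g(z) = z^9 has 9 zeros (all at the origin) inside |z| < 7. Answer = 9

9


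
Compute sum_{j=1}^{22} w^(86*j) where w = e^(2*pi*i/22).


Step 1: The sum sum_{j=1}^{n} w^(k*j) equals n if n | k, else 0.
Step 2: Here n = 22, k = 86
Step 3: Does n divide k? 22 | 86 -> False
Step 4: Sum = 0

0


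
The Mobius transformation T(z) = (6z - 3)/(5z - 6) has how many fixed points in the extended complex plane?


Step 1: Fixed points satisfy T(z) = z
Step 2: 5z^2 - 12z + 3 = 0
Step 3: Discriminant = (-12)^2 - 4*5*3 = 84
Step 4: Number of fixed points = 2

2


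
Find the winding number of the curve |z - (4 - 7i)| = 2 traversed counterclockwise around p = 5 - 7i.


Step 1: Center c = (4, -7), radius = 2
Step 2: |p - c|^2 = 1^2 + 0^2 = 1
Step 3: r^2 = 4
Step 4: |p-c| < r so winding number = 1

1


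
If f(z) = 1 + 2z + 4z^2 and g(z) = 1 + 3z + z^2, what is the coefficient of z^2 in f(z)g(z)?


Step 1: z^2 term in f*g comes from: (1)*(z^2) + (2z)*(3z) + (4z^2)*(1)
Step 2: = 1 + 6 + 4
Step 3: = 11

11


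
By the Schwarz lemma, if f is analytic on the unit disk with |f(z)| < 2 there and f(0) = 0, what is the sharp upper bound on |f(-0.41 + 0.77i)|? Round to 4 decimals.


Step 1: g = f/2 maps D -> D with g(0) = 0, so by the Schwarz lemma |g(z)| <= |z|, i.e. |f(z)| <= 2|z|; this is sharp (f(z) = 2z).
Step 2: |z0|^2 = (-0.41)^2 + 0.77^2 = 0.761
Step 3: |z0| = sqrt(0.761) = 0.872353
Step 4: Best bound = 2 * |z0| = 2 * 0.872353 = 1.7447

1.7447


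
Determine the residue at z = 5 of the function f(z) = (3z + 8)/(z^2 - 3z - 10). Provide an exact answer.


Step 1: Q(z) = z^2 - 3z - 10 = (z - 5)(z + 2)
Step 2: Q'(z) = 2z - 3
Step 3: Q'(5) = 7, P(5) = 23
Step 4: Res = P(5)/Q'(5) = 23/7 = 23/7

23/7


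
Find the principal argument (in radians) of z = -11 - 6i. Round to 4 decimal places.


Step 1: z = -11 - 6i
Step 2: arg(z) = atan2(-6, -11)
Step 3: arg(z) = -2.6422

-2.6422


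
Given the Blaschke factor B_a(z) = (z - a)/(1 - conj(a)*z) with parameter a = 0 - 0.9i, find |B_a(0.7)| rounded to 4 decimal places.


Step 1: Numerator z0 - a = 0.7 - (0 - 0.9i) = 0.7 + 0.9i
Step 2: Denominator 1 - conj(a)*z0 = 1 - (0 + 0.9i)*0.7 = 1 - 0.63i
Step 3: |z0 - a|^2 = 0.7^2 + 0.9^2 = 1.3; |1 - conj(a)*z0|^2 = 1^2 + (-0.63)^2 = 1.3969
Step 4: |B_a(0.7)| = sqrt(1.3 / 1.3969) = sqrt(0.930632)
Step 5: = 0.9647

0.9647


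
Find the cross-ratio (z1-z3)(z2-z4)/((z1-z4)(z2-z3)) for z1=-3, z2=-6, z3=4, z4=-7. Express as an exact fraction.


Step 1: (z1-z3)(z2-z4) = (-7) * 1 = -7
Step 2: (z1-z4)(z2-z3) = 4 * (-10) = -40
Step 3: Cross-ratio = 7/40 = 7/40

7/40


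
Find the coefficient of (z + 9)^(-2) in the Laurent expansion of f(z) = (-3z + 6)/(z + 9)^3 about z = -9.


Step 1: Write the numerator in powers of (z + 9): -3z + 6 = -3(z + 9) + (-3*(-9) + 6) = -3(z + 9) + 33
Step 2: Divide by (z + 9)^3: f(z) = 33(z + 9)^(-3) - 3(z + 9)^(-2)
Step 3: This finite sum is the Laurent series of f about z = -9.
Step 4: Coefficient of (z + 9)^(-2) = coefficient of (z + 9) in the re-centred numerator = -3

-3


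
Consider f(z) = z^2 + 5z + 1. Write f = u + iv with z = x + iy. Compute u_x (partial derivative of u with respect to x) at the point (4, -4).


Step 1: f(z) = (x+iy)^2 + 5(x+iy) + 1
Step 2: u = (x^2 - y^2) + 5x + 1
Step 3: u_x = 2x + 5
Step 4: At (4, -4): u_x = 8 + 5 = 13

13


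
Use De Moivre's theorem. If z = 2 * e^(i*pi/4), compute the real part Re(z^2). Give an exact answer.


Step 1: By De Moivre's theorem, z^2 = 2^2 * e^(i*2*pi/4) = 4 * (cos(pi/2) + i*sin(pi/2))
Step 2: |z|^2 = 2^2 = 4
Step 3: The angle pi/2 already lies in [0, 2*pi)
Step 4: cos(pi/2) = 0
Step 5: Re(z^2) = 4 * 0 = 0

0


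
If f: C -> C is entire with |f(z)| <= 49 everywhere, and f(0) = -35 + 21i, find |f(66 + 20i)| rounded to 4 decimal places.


Step 1: By Liouville's theorem, a bounded entire function is constant.
Step 2: f(z) = f(0) = -35 + 21i for all z.
Step 3: |f(w)| = |-35 + 21i| = sqrt(1225 + 441)
Step 4: = 40.8167

40.8167


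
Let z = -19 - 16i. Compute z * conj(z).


Step 1: conj(z) = -19 + 16i
Step 2: z * conj(z) = (-19)^2 + (-16)^2
Step 3: = 361 + 256 = 617

617


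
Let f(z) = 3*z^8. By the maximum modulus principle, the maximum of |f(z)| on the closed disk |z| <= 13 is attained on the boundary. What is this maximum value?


Step 1: On |z| = 13, |f(z)| = 3 * |z|^8 = 3 * 13^8
Step 2: By maximum modulus principle, maximum is on boundary.
Step 3: Maximum = 3 * 815730721 = 2447192163

2447192163


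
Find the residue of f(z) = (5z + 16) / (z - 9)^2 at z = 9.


Step 1: Pole of order 2 at z = 9
Step 2: Res = lim d/dz [(z - 9)^2 * f(z)] as z -> 9
Step 3: (z - 9)^2 * f(z) = 5z + 16
Step 4: d/dz[5z + 16] = 5

5


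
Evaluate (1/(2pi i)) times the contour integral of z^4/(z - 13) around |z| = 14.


Step 1: f(z) = z^4, a = 13 is inside |z| = 14
Step 2: By Cauchy integral formula: (1/(2pi*i)) * integral = f(a)
Step 3: f(13) = 13^4 = 28561

28561


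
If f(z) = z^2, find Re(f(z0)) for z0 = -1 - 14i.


Step 1: z0 = -1 - 14i
Step 2: z0^2 = (-1)^2 - (-14)^2 + 28i
Step 3: real part = 1 - 196 = -195

-195


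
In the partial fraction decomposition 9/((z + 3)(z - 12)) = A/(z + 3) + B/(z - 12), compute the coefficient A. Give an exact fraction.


Step 1: Multiply both sides by (z + 3) and set z = -3
Step 2: A = 9 / (-3 - 12)
Step 3: A = 9 / (-15)
Step 4: A = -3/5

-3/5


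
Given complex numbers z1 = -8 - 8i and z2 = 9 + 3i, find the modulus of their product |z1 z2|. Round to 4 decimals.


Step 1: |z1| = sqrt((-8)^2 + (-8)^2) = sqrt(128)
Step 2: |z2| = sqrt(9^2 + 3^2) = sqrt(90)
Step 3: |z1*z2| = |z1|*|z2| = sqrt(128) * sqrt(90) = sqrt(128 * 90) = sqrt(11520)
Step 4: = 107.3313

107.3313


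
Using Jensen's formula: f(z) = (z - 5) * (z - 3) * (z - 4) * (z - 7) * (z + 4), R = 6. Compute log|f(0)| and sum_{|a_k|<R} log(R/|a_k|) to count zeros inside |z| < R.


Jensen's formula: (1/2pi)*integral log|f(Re^it)|dt = log|f(0)| + sum_{|a_k|<R} log(R/|a_k|)
Step 1: f(0) = (-5) * (-3) * (-4) * (-7) * 4 = 1680
Step 2: log|f(0)| = log|5| + log|3| + log|4| + log|7| + log|-4| = 7.4265
Step 3: Zeros inside |z| < 6: 5, 3, 4, -4
Step 4: Jensen sum = log(6/5) + log(6/3) + log(6/4) + log(6/4) = 1.6864
Step 5: n(R) = number of terms in the Jensen sum = count of zeros inside |z| < 6 = 4

4


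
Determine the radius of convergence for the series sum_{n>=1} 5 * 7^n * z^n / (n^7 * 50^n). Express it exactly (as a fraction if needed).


Step 1: General term a_n = 5 * 7^n / (n^7 * 50^n)
Step 2: By the root test, |a_n|^(1/n) = 5^(1/n) * 7 / (n^(7/n) * 50) -> 7/50 as n -> infinity (since 5^(1/n) -> 1 and n^(7/n) -> 1)
Step 3: R = 1/lim|a_n|^(1/n) = 50/7

50/7


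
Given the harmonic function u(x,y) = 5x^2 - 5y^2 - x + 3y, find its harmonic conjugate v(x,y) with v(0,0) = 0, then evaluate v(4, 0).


Step 1: v_x = -u_y = 10y - 3
Step 2: v_y = u_x = 10x - 1
Step 3: v = 10xy - 3x - y + C
Step 4: v(0,0) = 0 => C = 0
Step 5: v(4, 0) = -12

-12


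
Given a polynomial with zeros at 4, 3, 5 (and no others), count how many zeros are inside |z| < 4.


Step 1: Check each root:
  z = 4: |4| = 4 >= 4
  z = 3: |3| = 3 < 4
  z = 5: |5| = 5 >= 4
Step 2: Count = 1

1


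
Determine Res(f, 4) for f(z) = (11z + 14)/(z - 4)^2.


Step 1: Pole of order 2 at z = 4
Step 2: Res = lim d/dz [(z - 4)^2 * f(z)] as z -> 4
Step 3: (z - 4)^2 * f(z) = 11z + 14
Step 4: d/dz[11z + 14] = 11

11


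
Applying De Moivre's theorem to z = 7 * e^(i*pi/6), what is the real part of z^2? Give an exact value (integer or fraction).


Step 1: By De Moivre's theorem, z^2 = 7^2 * e^(i*2*pi/6) = 49 * (cos(pi/3) + i*sin(pi/3))
Step 2: |z|^2 = 7^2 = 49
Step 3: The angle pi/3 already lies in [0, 2*pi)
Step 4: cos(pi/3) = 1/2
Step 5: Re(z^2) = 49 * 1/2 = 49/2

49/2


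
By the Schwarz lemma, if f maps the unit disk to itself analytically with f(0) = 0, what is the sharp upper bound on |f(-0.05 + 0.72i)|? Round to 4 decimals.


Step 1: Schwarz lemma: if f: D -> D is analytic with f(0) = 0, then |f(z)| <= |z| for all z in D, and this is sharp (f(z) = z).
Step 2: |z0|^2 = (-0.05)^2 + 0.72^2 = 0.5209
Step 3: |z0| = sqrt(0.5209) = 0.721734
Step 4: Best bound = |z0| = 0.7217

0.7217


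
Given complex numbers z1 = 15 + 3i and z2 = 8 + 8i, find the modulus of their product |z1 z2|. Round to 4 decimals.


Step 1: |z1| = sqrt(15^2 + 3^2) = sqrt(234)
Step 2: |z2| = sqrt(8^2 + 8^2) = sqrt(128)
Step 3: |z1*z2| = |z1|*|z2| = sqrt(234) * sqrt(128) = sqrt(234 * 128) = sqrt(29952)
Step 4: = 173.0665

173.0665


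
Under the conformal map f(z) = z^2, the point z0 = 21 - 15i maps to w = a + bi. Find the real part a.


Step 1: z0 = 21 - 15i
Step 2: z0^2 = 21^2 - (-15)^2 - 630i
Step 3: real part = 441 - 225 = 216

216


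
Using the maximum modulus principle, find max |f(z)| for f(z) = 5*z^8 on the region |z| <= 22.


Step 1: On |z| = 22, |f(z)| = 5 * |z|^8 = 5 * 22^8
Step 2: By maximum modulus principle, maximum is on boundary.
Step 3: Maximum = 5 * 54875873536 = 274379367680

274379367680


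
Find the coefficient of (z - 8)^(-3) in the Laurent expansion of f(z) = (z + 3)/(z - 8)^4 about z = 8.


Step 1: Write the numerator in powers of (z - 8): z + 3 = (z - 8) + (1*8 + 3) = (z - 8) + 11
Step 2: Divide by (z - 8)^4: f(z) = 11(z - 8)^(-4) + (z - 8)^(-3)
Step 3: This finite sum is the Laurent series of f about z = 8.
Step 4: Coefficient of (z - 8)^(-3) = coefficient of (z - 8) in the re-centred numerator = 1

1


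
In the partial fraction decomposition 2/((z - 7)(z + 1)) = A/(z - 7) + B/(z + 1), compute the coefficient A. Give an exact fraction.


Step 1: Multiply both sides by (z - 7) and set z = 7
Step 2: A = 2 / (7 + 1)
Step 3: A = 2 / 8
Step 4: A = 1/4

1/4


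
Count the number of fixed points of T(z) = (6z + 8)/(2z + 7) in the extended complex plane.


Step 1: Fixed points satisfy T(z) = z
Step 2: 2z^2 + z - 8 = 0
Step 3: Discriminant = 1^2 - 4*2*(-8) = 65
Step 4: Number of fixed points = 2

2


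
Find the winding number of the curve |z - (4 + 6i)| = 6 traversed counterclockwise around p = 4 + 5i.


Step 1: Center c = (4, 6), radius = 6
Step 2: |p - c|^2 = 0^2 + (-1)^2 = 1
Step 3: r^2 = 36
Step 4: |p-c| < r so winding number = 1

1


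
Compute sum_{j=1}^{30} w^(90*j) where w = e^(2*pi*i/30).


Step 1: The sum sum_{j=1}^{n} w^(k*j) equals n if n | k, else 0.
Step 2: Here n = 30, k = 90
Step 3: Does n divide k? 30 | 90 -> True
Step 4: Sum = 30

30


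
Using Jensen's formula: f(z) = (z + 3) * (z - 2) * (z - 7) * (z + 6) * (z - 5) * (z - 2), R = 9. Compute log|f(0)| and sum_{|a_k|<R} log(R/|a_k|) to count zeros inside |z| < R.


Jensen's formula: (1/2pi)*integral log|f(Re^it)|dt = log|f(0)| + sum_{|a_k|<R} log(R/|a_k|)
Step 1: f(0) = 3 * (-2) * (-7) * 6 * (-5) * (-2) = 2520
Step 2: log|f(0)| = log|-3| + log|2| + log|7| + log|-6| + log|5| + log|2| = 7.832
Step 3: Zeros inside |z| < 9: -3, 2, 7, -6, 5, 2
Step 4: Jensen sum = log(9/3) + log(9/2) + log(9/7) + log(9/6) + log(9/5) + log(9/2) = 5.3513
Step 5: n(R) = number of terms in the Jensen sum = count of zeros inside |z| < 9 = 6

6


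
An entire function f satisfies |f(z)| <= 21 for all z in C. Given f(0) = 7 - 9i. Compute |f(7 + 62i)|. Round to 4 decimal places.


Step 1: By Liouville's theorem, a bounded entire function is constant.
Step 2: f(z) = f(0) = 7 - 9i for all z.
Step 3: |f(w)| = |7 - 9i| = sqrt(49 + 81)
Step 4: = 11.4018

11.4018


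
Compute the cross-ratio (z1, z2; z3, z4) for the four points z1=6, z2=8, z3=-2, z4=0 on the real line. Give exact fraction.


Step 1: (z1-z3)(z2-z4) = 8 * 8 = 64
Step 2: (z1-z4)(z2-z3) = 6 * 10 = 60
Step 3: Cross-ratio = 64/60 = 16/15

16/15


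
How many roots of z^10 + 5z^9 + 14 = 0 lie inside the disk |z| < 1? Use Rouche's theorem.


Step 1: On |z| = 1 the three terms have sizes |z^10| = 1^10 = 1, |5z^9| = 5*1^9 = 5, |14| = 14
Step 2: The dominant term is g(z) = 14; let h(z) = z^10 + 5z^9 so f = g + h
Step 3: On |z| = 1: |g| = 14 and |h| <= 1 + 5 = 6
Step 4: Since 14 > 6, |h| < |g| on |z| = 1, so by Rouche f has the same number of zeros as g inside |z| < 1
Step 5: g(z) = 14 is a nonzero constant with no zeros inside |z| < 1. Answer = 0

0


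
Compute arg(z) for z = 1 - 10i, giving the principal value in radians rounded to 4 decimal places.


Step 1: z = 1 - 10i
Step 2: arg(z) = atan2(-10, 1)
Step 3: arg(z) = -1.4711

-1.4711


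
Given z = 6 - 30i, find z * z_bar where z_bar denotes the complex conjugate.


Step 1: conj(z) = 6 + 30i
Step 2: z * conj(z) = 6^2 + (-30)^2
Step 3: = 36 + 900 = 936

936


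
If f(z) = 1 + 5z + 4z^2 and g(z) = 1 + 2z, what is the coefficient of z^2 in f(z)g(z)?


Step 1: z^2 term in f*g comes from: (1)*(0) + (5z)*(2z) + (4z^2)*(1)
Step 2: = 0 + 10 + 4
Step 3: = 14

14


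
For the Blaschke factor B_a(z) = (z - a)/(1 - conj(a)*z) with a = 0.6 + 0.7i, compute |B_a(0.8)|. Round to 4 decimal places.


Step 1: Numerator z0 - a = 0.8 - (0.6 + 0.7i) = 0.2 - 0.7i
Step 2: Denominator 1 - conj(a)*z0 = 1 - (0.6 - 0.7i)*0.8 = 0.52 + 0.56i
Step 3: |z0 - a|^2 = 0.2^2 + (-0.7)^2 = 0.53; |1 - conj(a)*z0|^2 = 0.52^2 + 0.56^2 = 0.584
Step 4: |B_a(0.8)| = sqrt(0.53 / 0.584) = sqrt(0.907534)
Step 5: = 0.9526

0.9526


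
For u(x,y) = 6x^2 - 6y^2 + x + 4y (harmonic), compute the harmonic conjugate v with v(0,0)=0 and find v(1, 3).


Step 1: v_x = -u_y = 12y - 4
Step 2: v_y = u_x = 12x + 1
Step 3: v = 12xy - 4x + y + C
Step 4: v(0,0) = 0 => C = 0
Step 5: v(1, 3) = 35

35


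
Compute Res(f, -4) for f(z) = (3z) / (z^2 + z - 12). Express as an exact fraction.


Step 1: Q(z) = z^2 + z - 12 = (z + 4)(z - 3)
Step 2: Q'(z) = 2z + 1
Step 3: Q'(-4) = -7, P(-4) = -12
Step 4: Res = P(-4)/Q'(-4) = -12/(-7) = 12/7

12/7


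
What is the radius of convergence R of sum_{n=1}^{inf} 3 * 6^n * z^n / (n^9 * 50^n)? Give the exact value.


Step 1: General term a_n = 3 * 6^n / (n^9 * 50^n)
Step 2: By the root test, |a_n|^(1/n) = 3^(1/n) * 6 / (n^(9/n) * 50) -> 6/50 as n -> infinity (since 3^(1/n) -> 1 and n^(9/n) -> 1)
Step 3: R = 1/lim|a_n|^(1/n) = 50/6 = 25/3

25/3


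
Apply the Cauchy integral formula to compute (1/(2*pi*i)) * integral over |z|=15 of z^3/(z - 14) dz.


Step 1: f(z) = z^3, a = 14 is inside |z| = 15
Step 2: By Cauchy integral formula: (1/(2pi*i)) * integral = f(a)
Step 3: f(14) = 14^3 = 2744

2744


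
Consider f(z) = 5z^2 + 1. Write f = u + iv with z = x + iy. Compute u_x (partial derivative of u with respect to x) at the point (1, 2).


Step 1: f(z) = 5(x+iy)^2 + 1
Step 2: u = 5(x^2 - y^2) + 1
Step 3: u_x = 10x + 0
Step 4: At (1, 2): u_x = 10 + 0 = 10

10


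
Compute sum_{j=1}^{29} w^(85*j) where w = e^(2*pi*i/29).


Step 1: The sum sum_{j=1}^{n} w^(k*j) equals n if n | k, else 0.
Step 2: Here n = 29, k = 85
Step 3: Does n divide k? 29 | 85 -> False
Step 4: Sum = 0

0


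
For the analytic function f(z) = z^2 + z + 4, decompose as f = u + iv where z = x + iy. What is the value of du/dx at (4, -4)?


Step 1: f(z) = (x+iy)^2 + (x+iy) + 4
Step 2: u = (x^2 - y^2) + x + 4
Step 3: u_x = 2x + 1
Step 4: At (4, -4): u_x = 8 + 1 = 9

9


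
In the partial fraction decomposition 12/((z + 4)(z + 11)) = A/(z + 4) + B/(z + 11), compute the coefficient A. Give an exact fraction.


Step 1: Multiply both sides by (z + 4) and set z = -4
Step 2: A = 12 / (-4 + 11)
Step 3: A = 12 / 7
Step 4: A = 12/7

12/7


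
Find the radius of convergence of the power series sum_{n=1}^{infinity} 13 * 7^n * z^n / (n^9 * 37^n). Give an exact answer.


Step 1: General term a_n = 13 * 7^n / (n^9 * 37^n)
Step 2: By the root test, |a_n|^(1/n) = 13^(1/n) * 7 / (n^(9/n) * 37) -> 7/37 as n -> infinity (since 13^(1/n) -> 1 and n^(9/n) -> 1)
Step 3: R = 1/lim|a_n|^(1/n) = 37/7

37/7


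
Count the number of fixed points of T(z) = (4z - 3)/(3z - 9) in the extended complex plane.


Step 1: Fixed points satisfy T(z) = z
Step 2: 3z^2 - 13z + 3 = 0
Step 3: Discriminant = (-13)^2 - 4*3*3 = 133
Step 4: Number of fixed points = 2

2


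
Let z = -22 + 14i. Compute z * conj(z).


Step 1: conj(z) = -22 - 14i
Step 2: z * conj(z) = (-22)^2 + 14^2
Step 3: = 484 + 196 = 680

680


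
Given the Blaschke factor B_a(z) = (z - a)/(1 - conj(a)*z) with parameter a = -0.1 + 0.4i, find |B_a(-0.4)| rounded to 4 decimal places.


Step 1: Numerator z0 - a = -0.4 - (-0.1 + 0.4i) = -0.3 - 0.4i
Step 2: Denominator 1 - conj(a)*z0 = 1 - (-0.1 - 0.4i)*(-0.4) = 0.96 - 0.16i
Step 3: |z0 - a|^2 = (-0.3)^2 + (-0.4)^2 = 0.25; |1 - conj(a)*z0|^2 = 0.96^2 + (-0.16)^2 = 0.9472
Step 4: |B_a(-0.4)| = sqrt(0.25 / 0.9472) = sqrt(0.263936)
Step 5: = 0.5137

0.5137


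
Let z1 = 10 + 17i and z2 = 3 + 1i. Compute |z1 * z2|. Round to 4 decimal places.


Step 1: |z1| = sqrt(10^2 + 17^2) = sqrt(389)
Step 2: |z2| = sqrt(3^2 + 1^2) = sqrt(10)
Step 3: |z1*z2| = |z1|*|z2| = sqrt(389) * sqrt(10) = sqrt(389 * 10) = sqrt(3890)
Step 4: = 62.3699

62.3699


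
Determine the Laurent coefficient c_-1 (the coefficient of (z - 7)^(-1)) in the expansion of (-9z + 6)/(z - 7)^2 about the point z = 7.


Step 1: Write the numerator in powers of (z - 7): -9z + 6 = -9(z - 7) + (-9*7 + 6) = -9(z - 7) - 57
Step 2: Divide by (z - 7)^2: f(z) = -57(z - 7)^(-2) - 9(z - 7)^(-1)
Step 3: This finite sum is the Laurent series of f about z = 7.
Step 4: Coefficient of (z - 7)^(-1) = coefficient of (z - 7) in the re-centred numerator = -9

-9


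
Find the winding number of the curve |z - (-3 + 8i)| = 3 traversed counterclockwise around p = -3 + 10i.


Step 1: Center c = (-3, 8), radius = 3
Step 2: |p - c|^2 = 0^2 + 2^2 = 4
Step 3: r^2 = 9
Step 4: |p-c| < r so winding number = 1

1


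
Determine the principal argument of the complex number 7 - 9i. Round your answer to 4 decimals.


Step 1: z = 7 - 9i
Step 2: arg(z) = atan2(-9, 7)
Step 3: arg(z) = -0.9098

-0.9098


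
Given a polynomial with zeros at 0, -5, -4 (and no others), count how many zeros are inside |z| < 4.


Step 1: Check each root:
  z = 0: |0| = 0 < 4
  z = -5: |-5| = 5 >= 4
  z = -4: |-4| = 4 >= 4
Step 2: Count = 1

1


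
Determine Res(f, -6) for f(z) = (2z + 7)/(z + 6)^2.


Step 1: Pole of order 2 at z = -6
Step 2: Res = lim d/dz [(z + 6)^2 * f(z)] as z -> -6
Step 3: (z + 6)^2 * f(z) = 2z + 7
Step 4: d/dz[2z + 7] = 2

2


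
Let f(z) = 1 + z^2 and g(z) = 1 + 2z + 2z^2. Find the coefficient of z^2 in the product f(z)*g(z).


Step 1: z^2 term in f*g comes from: (1)*(2z^2) + (0)*(2z) + (z^2)*(1)
Step 2: = 2 + 0 + 1
Step 3: = 3

3


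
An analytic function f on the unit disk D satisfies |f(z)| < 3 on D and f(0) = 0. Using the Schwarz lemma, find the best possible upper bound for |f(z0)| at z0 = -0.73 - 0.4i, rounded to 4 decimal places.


Step 1: g = f/3 maps D -> D with g(0) = 0, so by the Schwarz lemma |g(z)| <= |z|, i.e. |f(z)| <= 3|z|; this is sharp (f(z) = 3z).
Step 2: |z0|^2 = (-0.73)^2 + (-0.4)^2 = 0.6929
Step 3: |z0| = sqrt(0.6929) = 0.832406
Step 4: Best bound = 3 * |z0| = 3 * 0.832406 = 2.4972

2.4972


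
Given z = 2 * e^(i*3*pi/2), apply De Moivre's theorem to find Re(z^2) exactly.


Step 1: By De Moivre's theorem, z^2 = 2^2 * e^(i*2*3*pi/2) = 4 * (cos(3*pi) + i*sin(3*pi))
Step 2: |z|^2 = 2^2 = 4
Step 3: Reduce the angle mod 2*pi: 3*pi - 2*pi = pi
Step 4: cos(pi) = -1
Step 5: Re(z^2) = 4 * (-1) = -4

-4


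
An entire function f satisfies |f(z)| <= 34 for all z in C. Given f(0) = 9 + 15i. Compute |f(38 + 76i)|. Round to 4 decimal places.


Step 1: By Liouville's theorem, a bounded entire function is constant.
Step 2: f(z) = f(0) = 9 + 15i for all z.
Step 3: |f(w)| = |9 + 15i| = sqrt(81 + 225)
Step 4: = 17.4929

17.4929


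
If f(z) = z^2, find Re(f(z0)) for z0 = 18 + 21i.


Step 1: z0 = 18 + 21i
Step 2: z0^2 = 18^2 - 21^2 + 756i
Step 3: real part = 324 - 441 = -117

-117


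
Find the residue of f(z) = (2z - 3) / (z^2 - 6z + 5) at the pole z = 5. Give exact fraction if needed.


Step 1: Q(z) = z^2 - 6z + 5 = (z - 5)(z - 1)
Step 2: Q'(z) = 2z - 6
Step 3: Q'(5) = 4, P(5) = 7
Step 4: Res = P(5)/Q'(5) = 7/4 = 7/4

7/4


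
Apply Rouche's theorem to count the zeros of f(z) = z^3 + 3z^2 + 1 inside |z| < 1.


Step 1: On |z| = 1 the three terms have sizes |z^3| = 1^3 = 1, |3z^2| = 3*1^2 = 3, |1| = 1
Step 2: The dominant term is g(z) = 3z^2; let h(z) = z^3 + 1 so f = g + h
Step 3: On |z| = 1: |g| = 3 and |h| <= 1 + 1 = 2
Step 4: Since 3 > 2, |h| < |g| on |z| = 1, so by Rouche f has the same number of zeros as g inside |z| < 1
Step 5: g(z) = 3z^2 has 2 zeros (at the origin, multiplicity 2) inside |z| < 1. Answer = 2

2


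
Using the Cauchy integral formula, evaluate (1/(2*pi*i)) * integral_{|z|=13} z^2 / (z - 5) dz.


Step 1: f(z) = z^2, a = 5 is inside |z| = 13
Step 2: By Cauchy integral formula: (1/(2pi*i)) * integral = f(a)
Step 3: f(5) = 5^2 = 25

25


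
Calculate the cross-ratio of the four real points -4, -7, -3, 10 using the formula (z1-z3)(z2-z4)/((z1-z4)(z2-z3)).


Step 1: (z1-z3)(z2-z4) = (-1) * (-17) = 17
Step 2: (z1-z4)(z2-z3) = (-14) * (-4) = 56
Step 3: Cross-ratio = 17/56 = 17/56

17/56


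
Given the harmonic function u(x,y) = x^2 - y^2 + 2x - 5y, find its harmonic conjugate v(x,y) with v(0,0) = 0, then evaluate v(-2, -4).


Step 1: v_x = -u_y = 2y + 5
Step 2: v_y = u_x = 2x + 2
Step 3: v = 2xy + 5x + 2y + C
Step 4: v(0,0) = 0 => C = 0
Step 5: v(-2, -4) = -2

-2


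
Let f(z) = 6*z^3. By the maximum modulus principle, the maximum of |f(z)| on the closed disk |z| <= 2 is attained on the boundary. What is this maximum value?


Step 1: On |z| = 2, |f(z)| = 6 * |z|^3 = 6 * 2^3
Step 2: By maximum modulus principle, maximum is on boundary.
Step 3: Maximum = 6 * 8 = 48

48


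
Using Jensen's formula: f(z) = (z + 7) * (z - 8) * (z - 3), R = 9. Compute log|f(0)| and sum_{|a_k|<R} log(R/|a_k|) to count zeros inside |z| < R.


Jensen's formula: (1/2pi)*integral log|f(Re^it)|dt = log|f(0)| + sum_{|a_k|<R} log(R/|a_k|)
Step 1: f(0) = 7 * (-8) * (-3) = 168
Step 2: log|f(0)| = log|-7| + log|8| + log|3| = 5.124
Step 3: Zeros inside |z| < 9: -7, 8, 3
Step 4: Jensen sum = log(9/7) + log(9/8) + log(9/3) = 1.4677
Step 5: n(R) = number of terms in the Jensen sum = count of zeros inside |z| < 9 = 3

3


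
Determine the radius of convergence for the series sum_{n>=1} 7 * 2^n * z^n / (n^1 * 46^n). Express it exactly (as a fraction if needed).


Step 1: General term a_n = 7 * 2^n / (n^1 * 46^n)
Step 2: By the root test, |a_n|^(1/n) = 7^(1/n) * 2 / (n^(1/n) * 46) -> 2/46 as n -> infinity (since 7^(1/n) -> 1 and n^(1/n) -> 1)
Step 3: R = 1/lim|a_n|^(1/n) = 46/2 = 23

23


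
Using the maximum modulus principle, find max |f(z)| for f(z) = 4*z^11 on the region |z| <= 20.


Step 1: On |z| = 20, |f(z)| = 4 * |z|^11 = 4 * 20^11
Step 2: By maximum modulus principle, maximum is on boundary.
Step 3: Maximum = 4 * 204800000000000 = 819200000000000

819200000000000


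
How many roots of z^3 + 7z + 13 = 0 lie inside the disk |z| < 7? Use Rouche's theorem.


Step 1: On |z| = 7 the three terms have sizes |z^3| = 7^3 = 343, |7z| = 7*7 = 49, |13| = 13
Step 2: The dominant term is g(z) = z^3; let h(z) = 7z + 13 so f = g + h
Step 3: On |z| = 7: |g| = 343 and |h| <= 49 + 13 = 62
Step 4: Since 343 > 62, |h| < |g| on |z| = 7, so by Rouche f has the same number of zeros as g inside |z| < 7
Step 5: g(z) = z^3 has 3 zeros (all at the origin) inside |z| < 7. Answer = 3

3


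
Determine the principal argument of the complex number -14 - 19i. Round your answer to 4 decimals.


Step 1: z = -14 - 19i
Step 2: arg(z) = atan2(-19, -14)
Step 3: arg(z) = -2.2058

-2.2058


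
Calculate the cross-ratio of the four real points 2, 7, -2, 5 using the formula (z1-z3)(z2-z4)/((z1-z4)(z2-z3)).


Step 1: (z1-z3)(z2-z4) = 4 * 2 = 8
Step 2: (z1-z4)(z2-z3) = (-3) * 9 = -27
Step 3: Cross-ratio = -8/27 = -8/27

-8/27


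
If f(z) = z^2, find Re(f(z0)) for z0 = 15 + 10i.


Step 1: z0 = 15 + 10i
Step 2: z0^2 = 15^2 - 10^2 + 300i
Step 3: real part = 225 - 100 = 125

125


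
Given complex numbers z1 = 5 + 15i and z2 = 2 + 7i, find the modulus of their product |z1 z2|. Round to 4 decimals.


Step 1: |z1| = sqrt(5^2 + 15^2) = sqrt(250)
Step 2: |z2| = sqrt(2^2 + 7^2) = sqrt(53)
Step 3: |z1*z2| = |z1|*|z2| = sqrt(250) * sqrt(53) = sqrt(250 * 53) = sqrt(13250)
Step 4: = 115.1086

115.1086


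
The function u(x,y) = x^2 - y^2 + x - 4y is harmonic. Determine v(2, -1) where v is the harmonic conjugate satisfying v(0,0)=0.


Step 1: v_x = -u_y = 2y + 4
Step 2: v_y = u_x = 2x + 1
Step 3: v = 2xy + 4x + y + C
Step 4: v(0,0) = 0 => C = 0
Step 5: v(2, -1) = 3

3


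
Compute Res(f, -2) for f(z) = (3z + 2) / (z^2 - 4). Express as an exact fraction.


Step 1: Q(z) = z^2 - 4 = (z + 2)(z - 2)
Step 2: Q'(z) = 2z
Step 3: Q'(-2) = -4, P(-2) = -4
Step 4: Res = P(-2)/Q'(-2) = -4/(-4) = 1

1


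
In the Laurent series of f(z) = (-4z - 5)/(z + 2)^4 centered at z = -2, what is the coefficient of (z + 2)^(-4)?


Step 1: Write the numerator in powers of (z + 2): -4z - 5 = -4(z + 2) + (-4*(-2) - 5) = -4(z + 2) + 3
Step 2: Divide by (z + 2)^4: f(z) = 3(z + 2)^(-4) - 4(z + 2)^(-3)
Step 3: This finite sum is the Laurent series of f about z = -2.
Step 4: Coefficient of (z + 2)^(-4) = -4*(-2) - 5 = 3

3


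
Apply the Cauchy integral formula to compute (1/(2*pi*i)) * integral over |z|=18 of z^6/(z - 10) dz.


Step 1: f(z) = z^6, a = 10 is inside |z| = 18
Step 2: By Cauchy integral formula: (1/(2pi*i)) * integral = f(a)
Step 3: f(10) = 10^6 = 1000000

1000000


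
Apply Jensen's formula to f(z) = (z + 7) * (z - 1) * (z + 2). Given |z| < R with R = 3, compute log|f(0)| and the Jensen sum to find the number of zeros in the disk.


Jensen's formula: (1/2pi)*integral log|f(Re^it)|dt = log|f(0)| + sum_{|a_k|<R} log(R/|a_k|)
Step 1: f(0) = 7 * (-1) * 2 = -14
Step 2: log|f(0)| = log|-7| + log|1| + log|-2| = 2.6391
Step 3: Zeros inside |z| < 3: 1, -2
Step 4: Jensen sum = log(3/1) + log(3/2) = 1.5041
Step 5: n(R) = number of terms in the Jensen sum = count of zeros inside |z| < 3 = 2

2


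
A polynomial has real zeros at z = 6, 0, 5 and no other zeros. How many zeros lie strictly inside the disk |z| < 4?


Step 1: Check each root:
  z = 6: |6| = 6 >= 4
  z = 0: |0| = 0 < 4
  z = 5: |5| = 5 >= 4
Step 2: Count = 1

1


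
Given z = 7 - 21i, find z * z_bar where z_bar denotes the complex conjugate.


Step 1: conj(z) = 7 + 21i
Step 2: z * conj(z) = 7^2 + (-21)^2
Step 3: = 49 + 441 = 490

490


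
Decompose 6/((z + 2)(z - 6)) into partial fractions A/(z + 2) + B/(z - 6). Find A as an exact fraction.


Step 1: Multiply both sides by (z + 2) and set z = -2
Step 2: A = 6 / (-2 - 6)
Step 3: A = 6 / (-8)
Step 4: A = -3/4

-3/4


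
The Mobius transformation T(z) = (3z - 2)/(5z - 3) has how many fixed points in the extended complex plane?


Step 1: Fixed points satisfy T(z) = z
Step 2: 5z^2 - 6z + 2 = 0
Step 3: Discriminant = (-6)^2 - 4*5*2 = -4
Step 4: Number of fixed points = 2

2


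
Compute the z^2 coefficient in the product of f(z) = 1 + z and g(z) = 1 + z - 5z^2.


Step 1: z^2 term in f*g comes from: (1)*(-5z^2) + (z)*(z) + (0)*(1)
Step 2: = -5 + 1 + 0
Step 3: = -4

-4


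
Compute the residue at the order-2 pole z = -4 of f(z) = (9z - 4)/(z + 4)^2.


Step 1: Pole of order 2 at z = -4
Step 2: Res = lim d/dz [(z + 4)^2 * f(z)] as z -> -4
Step 3: (z + 4)^2 * f(z) = 9z - 4
Step 4: d/dz[9z - 4] = 9

9


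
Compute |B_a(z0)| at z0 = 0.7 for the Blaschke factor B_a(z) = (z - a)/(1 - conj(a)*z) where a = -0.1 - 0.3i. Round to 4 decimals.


Step 1: Numerator z0 - a = 0.7 - (-0.1 - 0.3i) = 0.8 + 0.3i
Step 2: Denominator 1 - conj(a)*z0 = 1 - (-0.1 + 0.3i)*0.7 = 1.07 - 0.21i
Step 3: |z0 - a|^2 = 0.8^2 + 0.3^2 = 0.73; |1 - conj(a)*z0|^2 = 1.07^2 + (-0.21)^2 = 1.189
Step 4: |B_a(0.7)| = sqrt(0.73 / 1.189) = sqrt(0.613961)
Step 5: = 0.7836

0.7836


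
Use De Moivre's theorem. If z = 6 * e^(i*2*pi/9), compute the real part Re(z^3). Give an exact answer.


Step 1: By De Moivre's theorem, z^3 = 6^3 * e^(i*3*2*pi/9) = 216 * (cos(2*pi/3) + i*sin(2*pi/3))
Step 2: |z|^3 = 6^3 = 216
Step 3: The angle 2*pi/3 already lies in [0, 2*pi)
Step 4: cos(2*pi/3) = -1/2
Step 5: Re(z^3) = 216 * (-1/2) = -108

-108


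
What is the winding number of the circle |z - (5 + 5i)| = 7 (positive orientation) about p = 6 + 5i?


Step 1: Center c = (5, 5), radius = 7
Step 2: |p - c|^2 = 1^2 + 0^2 = 1
Step 3: r^2 = 49
Step 4: |p-c| < r so winding number = 1

1


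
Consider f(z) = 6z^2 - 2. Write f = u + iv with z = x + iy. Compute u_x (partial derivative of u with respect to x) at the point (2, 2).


Step 1: f(z) = 6(x+iy)^2 - 2
Step 2: u = 6(x^2 - y^2) - 2
Step 3: u_x = 12x + 0
Step 4: At (2, 2): u_x = 24 + 0 = 24

24


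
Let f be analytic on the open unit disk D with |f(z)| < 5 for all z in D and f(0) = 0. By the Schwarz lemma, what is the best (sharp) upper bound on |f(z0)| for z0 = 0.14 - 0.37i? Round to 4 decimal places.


Step 1: g = f/5 maps D -> D with g(0) = 0, so by the Schwarz lemma |g(z)| <= |z|, i.e. |f(z)| <= 5|z|; this is sharp (f(z) = 5z).
Step 2: |z0|^2 = 0.14^2 + (-0.37)^2 = 0.1565
Step 3: |z0| = sqrt(0.1565) = 0.395601
Step 4: Best bound = 5 * |z0| = 5 * 0.395601 = 1.978

1.978


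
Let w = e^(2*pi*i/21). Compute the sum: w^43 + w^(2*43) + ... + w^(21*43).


Step 1: The sum sum_{j=1}^{n} w^(k*j) equals n if n | k, else 0.
Step 2: Here n = 21, k = 43
Step 3: Does n divide k? 21 | 43 -> False
Step 4: Sum = 0

0


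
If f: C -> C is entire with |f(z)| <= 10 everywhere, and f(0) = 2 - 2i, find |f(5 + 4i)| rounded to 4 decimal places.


Step 1: By Liouville's theorem, a bounded entire function is constant.
Step 2: f(z) = f(0) = 2 - 2i for all z.
Step 3: |f(w)| = |2 - 2i| = sqrt(4 + 4)
Step 4: = 2.8284

2.8284


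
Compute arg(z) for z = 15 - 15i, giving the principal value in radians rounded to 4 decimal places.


Step 1: z = 15 - 15i
Step 2: arg(z) = atan2(-15, 15)
Step 3: arg(z) = -0.7854

-0.7854


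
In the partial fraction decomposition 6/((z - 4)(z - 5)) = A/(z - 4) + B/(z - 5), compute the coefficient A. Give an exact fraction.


Step 1: Multiply both sides by (z - 4) and set z = 4
Step 2: A = 6 / (4 - 5)
Step 3: A = 6 / (-1)
Step 4: A = -6

-6


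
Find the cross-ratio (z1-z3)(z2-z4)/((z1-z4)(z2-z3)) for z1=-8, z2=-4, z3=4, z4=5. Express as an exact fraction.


Step 1: (z1-z3)(z2-z4) = (-12) * (-9) = 108
Step 2: (z1-z4)(z2-z3) = (-13) * (-8) = 104
Step 3: Cross-ratio = 108/104 = 27/26

27/26


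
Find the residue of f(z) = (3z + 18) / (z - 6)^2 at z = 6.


Step 1: Pole of order 2 at z = 6
Step 2: Res = lim d/dz [(z - 6)^2 * f(z)] as z -> 6
Step 3: (z - 6)^2 * f(z) = 3z + 18
Step 4: d/dz[3z + 18] = 3

3


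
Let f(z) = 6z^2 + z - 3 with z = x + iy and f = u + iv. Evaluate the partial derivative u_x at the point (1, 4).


Step 1: f(z) = 6(x+iy)^2 + (x+iy) - 3
Step 2: u = 6(x^2 - y^2) + x - 3
Step 3: u_x = 12x + 1
Step 4: At (1, 4): u_x = 12 + 1 = 13

13


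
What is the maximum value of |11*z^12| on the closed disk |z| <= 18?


Step 1: On |z| = 18, |f(z)| = 11 * |z|^12 = 11 * 18^12
Step 2: By maximum modulus principle, maximum is on boundary.
Step 3: Maximum = 11 * 1156831381426176 = 12725145195687936

12725145195687936


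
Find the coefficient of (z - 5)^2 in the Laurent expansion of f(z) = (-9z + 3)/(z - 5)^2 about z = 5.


Step 1: Write the numerator in powers of (z - 5): -9z + 3 = -9(z - 5) + (-9*5 + 3) = -9(z - 5) - 42
Step 2: Divide by (z - 5)^2: f(z) = -42(z - 5)^(-2) - 9(z - 5)^(-1)
Step 3: This finite sum is the Laurent series of f about z = 5.
Step 4: Only the powers -2 and -1 appear, so the coefficient of (z - 5)^2 = 0

0


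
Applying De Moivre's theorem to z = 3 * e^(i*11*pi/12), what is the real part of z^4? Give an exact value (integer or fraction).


Step 1: By De Moivre's theorem, z^4 = 3^4 * e^(i*4*11*pi/12) = 81 * (cos(11*pi/3) + i*sin(11*pi/3))
Step 2: |z|^4 = 3^4 = 81
Step 3: Reduce the angle mod 2*pi: 11*pi/3 - 2*pi = 5*pi/3
Step 4: cos(5*pi/3) = 1/2
Step 5: Re(z^4) = 81 * 1/2 = 81/2

81/2


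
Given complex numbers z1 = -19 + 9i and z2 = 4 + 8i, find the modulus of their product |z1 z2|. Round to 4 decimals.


Step 1: |z1| = sqrt((-19)^2 + 9^2) = sqrt(442)
Step 2: |z2| = sqrt(4^2 + 8^2) = sqrt(80)
Step 3: |z1*z2| = |z1|*|z2| = sqrt(442) * sqrt(80) = sqrt(442 * 80) = sqrt(35360)
Step 4: = 188.0425

188.0425


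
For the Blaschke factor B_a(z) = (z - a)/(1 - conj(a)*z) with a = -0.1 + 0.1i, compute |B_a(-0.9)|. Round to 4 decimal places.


Step 1: Numerator z0 - a = -0.9 - (-0.1 + 0.1i) = -0.8 - 0.1i
Step 2: Denominator 1 - conj(a)*z0 = 1 - (-0.1 - 0.1i)*(-0.9) = 0.91 - 0.09i
Step 3: |z0 - a|^2 = (-0.8)^2 + (-0.1)^2 = 0.65; |1 - conj(a)*z0|^2 = 0.91^2 + (-0.09)^2 = 0.8362
Step 4: |B_a(-0.9)| = sqrt(0.65 / 0.8362) = sqrt(0.777326)
Step 5: = 0.8817

0.8817


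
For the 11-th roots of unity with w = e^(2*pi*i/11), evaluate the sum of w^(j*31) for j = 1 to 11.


Step 1: The sum sum_{j=1}^{n} w^(k*j) equals n if n | k, else 0.
Step 2: Here n = 11, k = 31
Step 3: Does n divide k? 11 | 31 -> False
Step 4: Sum = 0

0


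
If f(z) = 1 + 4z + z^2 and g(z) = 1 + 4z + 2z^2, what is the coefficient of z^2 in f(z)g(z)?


Step 1: z^2 term in f*g comes from: (1)*(2z^2) + (4z)*(4z) + (z^2)*(1)
Step 2: = 2 + 16 + 1
Step 3: = 19

19


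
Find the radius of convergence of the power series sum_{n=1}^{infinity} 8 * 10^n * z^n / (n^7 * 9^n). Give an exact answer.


Step 1: General term a_n = 8 * 10^n / (n^7 * 9^n)
Step 2: By the root test, |a_n|^(1/n) = 8^(1/n) * 10 / (n^(7/n) * 9) -> 10/9 as n -> infinity (since 8^(1/n) -> 1 and n^(7/n) -> 1)
Step 3: R = 1/lim|a_n|^(1/n) = 9/10

9/10


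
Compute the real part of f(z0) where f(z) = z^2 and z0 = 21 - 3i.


Step 1: z0 = 21 - 3i
Step 2: z0^2 = 21^2 - (-3)^2 - 126i
Step 3: real part = 441 - 9 = 432

432


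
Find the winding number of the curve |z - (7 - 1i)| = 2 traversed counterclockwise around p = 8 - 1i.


Step 1: Center c = (7, -1), radius = 2
Step 2: |p - c|^2 = 1^2 + 0^2 = 1
Step 3: r^2 = 4
Step 4: |p-c| < r so winding number = 1

1


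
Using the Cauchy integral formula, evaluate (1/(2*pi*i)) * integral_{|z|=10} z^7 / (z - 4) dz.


Step 1: f(z) = z^7, a = 4 is inside |z| = 10
Step 2: By Cauchy integral formula: (1/(2pi*i)) * integral = f(a)
Step 3: f(4) = 4^7 = 16384

16384


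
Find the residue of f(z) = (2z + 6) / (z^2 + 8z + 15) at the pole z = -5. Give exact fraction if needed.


Step 1: Q(z) = z^2 + 8z + 15 = (z + 5)(z + 3)
Step 2: Q'(z) = 2z + 8
Step 3: Q'(-5) = -2, P(-5) = -4
Step 4: Res = P(-5)/Q'(-5) = -4/(-2) = 2

2


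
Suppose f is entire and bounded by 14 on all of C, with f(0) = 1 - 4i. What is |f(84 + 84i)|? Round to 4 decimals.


Step 1: By Liouville's theorem, a bounded entire function is constant.
Step 2: f(z) = f(0) = 1 - 4i for all z.
Step 3: |f(w)| = |1 - 4i| = sqrt(1 + 16)
Step 4: = 4.1231

4.1231


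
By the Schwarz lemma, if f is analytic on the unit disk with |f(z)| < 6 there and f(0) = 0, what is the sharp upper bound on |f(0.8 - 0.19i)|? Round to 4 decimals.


Step 1: g = f/6 maps D -> D with g(0) = 0, so by the Schwarz lemma |g(z)| <= |z|, i.e. |f(z)| <= 6|z|; this is sharp (f(z) = 6z).
Step 2: |z0|^2 = 0.8^2 + (-0.19)^2 = 0.6761
Step 3: |z0| = sqrt(0.6761) = 0.822253
Step 4: Best bound = 6 * |z0| = 6 * 0.822253 = 4.9335

4.9335


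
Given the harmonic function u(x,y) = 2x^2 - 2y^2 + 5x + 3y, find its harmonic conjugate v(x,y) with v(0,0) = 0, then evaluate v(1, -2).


Step 1: v_x = -u_y = 4y - 3
Step 2: v_y = u_x = 4x + 5
Step 3: v = 4xy - 3x + 5y + C
Step 4: v(0,0) = 0 => C = 0
Step 5: v(1, -2) = -21

-21
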